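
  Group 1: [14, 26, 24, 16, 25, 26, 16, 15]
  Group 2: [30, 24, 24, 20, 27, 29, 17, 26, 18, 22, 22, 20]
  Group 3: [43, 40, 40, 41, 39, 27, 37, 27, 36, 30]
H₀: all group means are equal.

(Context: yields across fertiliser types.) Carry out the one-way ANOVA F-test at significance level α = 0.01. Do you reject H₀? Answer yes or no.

Group means [20.25, 23.25, 36.00], grand mean 26.700
SSB = Σnᵢ(x̄ᵢ−x̄)² = 1340.550; SSW = ΣΣ(x−x̄ᵢ)² = 711.750
MSB = 1340.550/2 = 670.2750; MSW = 711.750/27 = 26.3611
F = MSB/MSW = 25.4267
df = (2, 27)
p-value (upper-tail) = 0.00000
At α=0.01: p < α → reject H₀

reject H₀: yes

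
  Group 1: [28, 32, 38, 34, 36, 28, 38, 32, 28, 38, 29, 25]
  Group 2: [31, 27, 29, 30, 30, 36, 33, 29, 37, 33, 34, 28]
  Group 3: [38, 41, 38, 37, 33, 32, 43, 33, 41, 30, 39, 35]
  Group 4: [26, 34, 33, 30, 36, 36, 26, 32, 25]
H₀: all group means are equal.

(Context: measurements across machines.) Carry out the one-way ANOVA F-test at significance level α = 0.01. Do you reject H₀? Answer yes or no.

reject H₀: yes

Group means [32.17, 31.42, 36.67, 30.89], grand mean 32.911
SSB = Σnᵢ(x̄ᵢ−x̄)² = 239.506; SSW = ΣΣ(x−x̄ᵢ)² = 678.139
MSB = 239.506/3 = 79.8352; MSW = 678.139/41 = 16.5400
F = MSB/MSW = 4.8268
df = (3, 41)
p-value (upper-tail) = 0.00573
At α=0.01: p < α → reject H₀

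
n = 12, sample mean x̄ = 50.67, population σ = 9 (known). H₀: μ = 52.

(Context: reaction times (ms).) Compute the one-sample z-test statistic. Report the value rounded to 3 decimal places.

SE = σ/√n = 9/√12 = 2.5981
z = (x̄−μ₀)/SE = (50.67−52)/2.5981 = -0.5119

test statistic = -0.512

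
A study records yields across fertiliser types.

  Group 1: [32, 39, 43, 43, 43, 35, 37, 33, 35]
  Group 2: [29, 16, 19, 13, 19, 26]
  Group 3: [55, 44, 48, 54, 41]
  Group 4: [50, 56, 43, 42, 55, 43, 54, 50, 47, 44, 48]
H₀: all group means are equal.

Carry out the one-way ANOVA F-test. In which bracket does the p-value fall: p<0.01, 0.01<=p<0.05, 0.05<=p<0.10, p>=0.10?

Group means [37.78, 20.33, 48.40, 48.36], grand mean 39.871
SSB = Σnᵢ(x̄ᵢ−x̄)² = 3486.850; SSW = ΣΣ(x−x̄ᵢ)² = 746.634
MSB = 3486.850/3 = 1162.2832; MSW = 746.634/27 = 27.6531
F = MSB/MSW = 42.0308
df = (3, 27)
p-value (upper-tail) = 0.00000
→ bracket: p<0.01

p-value bracket: p<0.01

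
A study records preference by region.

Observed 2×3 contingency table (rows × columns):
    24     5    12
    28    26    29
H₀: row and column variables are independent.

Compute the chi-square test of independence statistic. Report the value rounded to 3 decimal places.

test statistic = 8.310

Row totals [41, 83], col totals [52, 31, 41], n=124
χ² = (24−17.19)²/17.19 + (5−10.25)²/10.25 + (12−13.56)²/13.56 + (28−34.81)²/34.81 + (26−20.75)²/20.75 + (29−27.44)²/27.44 = 8.3098
df = 2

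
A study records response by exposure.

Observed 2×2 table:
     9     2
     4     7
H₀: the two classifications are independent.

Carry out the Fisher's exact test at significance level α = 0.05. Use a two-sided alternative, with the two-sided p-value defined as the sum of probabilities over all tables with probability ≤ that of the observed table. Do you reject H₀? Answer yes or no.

reject H₀: no

Margins: r₁=11, r₂=11, c₁=13, c₂=9, n=22
p_obs = C(11,9)·C(11,4)/C(22,13); sum pmf over tables with pmf ≤ p_obs
p-value (two-sided) = 0.08050
At α=0.05: p ≥ α → fail to reject H₀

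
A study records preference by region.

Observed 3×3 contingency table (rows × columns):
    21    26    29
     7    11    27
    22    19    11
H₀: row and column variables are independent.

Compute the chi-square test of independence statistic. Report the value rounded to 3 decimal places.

Row totals [76, 45, 52], col totals [50, 56, 67], n=173
χ² = (21−21.97)²/21.97 + (26−24.60)²/24.60 + (29−29.43)²/29.43 + (7−13.01)²/13.01 + (11−14.57)²/14.57 + (27−17.43)²/17.43 + (22−15.03)²/15.03 + (19−16.83)²/16.83 + (11−20.14)²/20.14 = 16.6922
df = 4

test statistic = 16.692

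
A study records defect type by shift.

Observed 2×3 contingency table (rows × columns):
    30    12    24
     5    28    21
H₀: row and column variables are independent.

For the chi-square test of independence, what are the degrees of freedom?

df = (r−1)(c−1) = (2−1)·(3−1) = 2

degrees of freedom = 2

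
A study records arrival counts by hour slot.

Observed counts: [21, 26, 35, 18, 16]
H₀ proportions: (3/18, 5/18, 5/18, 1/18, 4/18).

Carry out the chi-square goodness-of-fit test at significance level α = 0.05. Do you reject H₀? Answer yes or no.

n = 116; E_i = n·p_i = [19.33, 32.22, 32.22, 6.44, 25.78]
χ² = (21−19.33)²/19.33 + (26−32.22)²/32.22 + (35−32.22)²/32.22 + (18−6.44)²/6.44 + (16−25.78)²/25.78 = 26.0138
df = 4
p-value (upper-tail) = 0.00003
At α=0.05: p < α → reject H₀

reject H₀: yes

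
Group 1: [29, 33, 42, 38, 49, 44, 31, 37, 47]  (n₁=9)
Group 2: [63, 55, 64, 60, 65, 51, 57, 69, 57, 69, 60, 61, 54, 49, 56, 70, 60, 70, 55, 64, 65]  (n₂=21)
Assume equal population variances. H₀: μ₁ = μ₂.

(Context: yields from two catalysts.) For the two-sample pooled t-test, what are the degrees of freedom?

degrees of freedom = 28

df = n₁ + n₂ − 2 = 9 + 21 − 2 = 28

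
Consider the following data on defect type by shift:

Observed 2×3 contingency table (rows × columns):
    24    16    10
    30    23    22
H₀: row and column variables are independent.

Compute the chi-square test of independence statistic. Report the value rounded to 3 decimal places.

test statistic = 1.482

Row totals [50, 75], col totals [54, 39, 32], n=125
χ² = (24−21.60)²/21.60 + (16−15.60)²/15.60 + (10−12.80)²/12.80 + (30−32.40)²/32.40 + (23−23.40)²/23.40 + (22−19.20)²/19.20 = 1.4824
df = 2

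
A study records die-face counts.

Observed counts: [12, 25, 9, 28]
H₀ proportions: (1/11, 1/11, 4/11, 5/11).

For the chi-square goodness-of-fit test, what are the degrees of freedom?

degrees of freedom = 3

df = k − 1 = 4 − 1 = 3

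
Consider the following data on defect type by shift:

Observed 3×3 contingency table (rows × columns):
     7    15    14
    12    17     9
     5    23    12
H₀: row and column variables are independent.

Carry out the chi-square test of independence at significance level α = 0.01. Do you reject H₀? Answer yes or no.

reject H₀: no

Row totals [36, 38, 40], col totals [24, 55, 35], n=114
χ² = (7−7.58)²/7.58 + (15−17.37)²/17.37 + (14−11.05)²/11.05 + (12−8.00)²/8.00 + (17−18.33)²/18.33 + (9−11.67)²/11.67 + (5−8.42)²/8.42 + (23−19.30)²/19.30 + (12−12.28)²/12.28 = 5.9659
df = 4
p-value (upper-tail) = 0.20171
At α=0.01: p ≥ α → fail to reject H₀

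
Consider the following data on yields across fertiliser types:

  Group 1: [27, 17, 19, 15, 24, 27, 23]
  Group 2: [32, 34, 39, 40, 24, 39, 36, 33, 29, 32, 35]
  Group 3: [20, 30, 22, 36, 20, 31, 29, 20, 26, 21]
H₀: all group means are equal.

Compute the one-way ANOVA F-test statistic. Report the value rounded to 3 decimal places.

Group means [21.71, 33.91, 25.50], grand mean 27.857
SSB = Σnᵢ(x̄ᵢ−x̄)² = 722.591; SSW = ΣΣ(x−x̄ᵢ)² = 658.838
MSB = 722.591/2 = 361.2955; MSW = 658.838/25 = 26.3535
F = MSB/MSW = 13.7096
df = (2, 25)

test statistic = 13.710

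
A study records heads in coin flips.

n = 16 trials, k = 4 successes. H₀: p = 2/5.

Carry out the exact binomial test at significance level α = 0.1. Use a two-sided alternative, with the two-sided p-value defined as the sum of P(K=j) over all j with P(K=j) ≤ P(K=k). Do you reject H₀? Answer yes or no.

Exact binomial: n=16, k=4, p₀=2/5=0.4000
P(X=j) = C(n,j)·p₀^j·(1−p₀)^(n−j); p = Σ P(X=j) over j with P(X=j) ≤ P(X=4)
p-value (two-sided) = 0.30884
At α=0.1: p ≥ α → fail to reject H₀

reject H₀: no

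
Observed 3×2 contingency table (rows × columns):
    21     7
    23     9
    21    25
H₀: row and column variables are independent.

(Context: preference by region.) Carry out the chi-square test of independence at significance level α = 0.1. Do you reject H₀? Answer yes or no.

Row totals [28, 32, 46], col totals [65, 41], n=106
χ² = (21−17.17)²/17.17 + (7−10.83)²/10.83 + (23−19.62)²/19.62 + (9−12.38)²/12.38 + (21−28.21)²/28.21 + (25−17.79)²/17.79 = 8.4732
df = 2
p-value (upper-tail) = 0.01446
At α=0.1: p < α → reject H₀

reject H₀: yes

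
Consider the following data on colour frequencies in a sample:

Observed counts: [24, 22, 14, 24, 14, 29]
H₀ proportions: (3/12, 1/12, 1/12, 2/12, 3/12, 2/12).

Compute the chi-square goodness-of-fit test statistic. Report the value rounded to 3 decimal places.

test statistic = 28.512

n = 127; E_i = n·p_i = [31.75, 10.58, 10.58, 21.17, 31.75, 21.17]
χ² = (24−31.75)²/31.75 + (22−10.58)²/10.58 + (14−10.58)²/10.58 + (24−21.17)²/21.17 + (14−31.75)²/31.75 + (29−21.17)²/21.17 = 28.5118
df = 5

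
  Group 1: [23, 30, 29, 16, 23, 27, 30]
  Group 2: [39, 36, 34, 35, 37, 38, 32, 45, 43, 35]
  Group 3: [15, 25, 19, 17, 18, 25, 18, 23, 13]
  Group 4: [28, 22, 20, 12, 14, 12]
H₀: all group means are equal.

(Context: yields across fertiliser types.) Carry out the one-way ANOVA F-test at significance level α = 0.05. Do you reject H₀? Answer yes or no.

Group means [25.43, 37.40, 19.22, 18.00], grand mean 26.031
SSB = Σnᵢ(x̄ᵢ−x̄)² = 2099.299; SSW = ΣΣ(x−x̄ᵢ)² = 657.670
MSB = 2099.299/3 = 699.7663; MSW = 657.670/28 = 23.4882
F = MSB/MSW = 29.7922
df = (3, 28)
p-value (upper-tail) = 0.00000
At α=0.05: p < α → reject H₀

reject H₀: yes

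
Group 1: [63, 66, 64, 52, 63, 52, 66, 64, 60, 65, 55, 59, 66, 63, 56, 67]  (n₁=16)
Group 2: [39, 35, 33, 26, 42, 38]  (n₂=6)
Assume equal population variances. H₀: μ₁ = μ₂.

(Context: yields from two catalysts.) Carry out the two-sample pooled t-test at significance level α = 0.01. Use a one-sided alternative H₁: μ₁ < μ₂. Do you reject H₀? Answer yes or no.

x̄₁=61.312, s₁=5.056, n₁=16
x̄₂=35.500, s₂=5.612, n₂=6
s_p² = [15·5.056² + 5·5.612²]/20 = 27.0469
SE = √(s_p²·(1/16+1/6)) = 2.4896
t = (61.312−35.500)/2.4896 = 10.3680
df = 20
p-value (one-sided, H₁ less) = 1.00000
At α=0.01: p ≥ α → fail to reject H₀

reject H₀: no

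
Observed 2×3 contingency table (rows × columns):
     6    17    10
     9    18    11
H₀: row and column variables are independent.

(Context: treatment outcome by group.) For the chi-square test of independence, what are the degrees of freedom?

degrees of freedom = 2

df = (r−1)(c−1) = (2−1)·(3−1) = 2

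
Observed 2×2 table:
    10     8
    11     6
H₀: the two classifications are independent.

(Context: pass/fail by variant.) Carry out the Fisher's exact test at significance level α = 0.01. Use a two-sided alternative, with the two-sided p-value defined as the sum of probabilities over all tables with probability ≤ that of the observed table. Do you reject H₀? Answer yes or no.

Margins: r₁=18, r₂=17, c₁=21, c₂=14, n=35
p_obs = C(18,10)·C(17,11)/C(35,21); sum pmf over tables with pmf ≤ p_obs
p-value (two-sided) = 0.73322
At α=0.01: p ≥ α → fail to reject H₀

reject H₀: no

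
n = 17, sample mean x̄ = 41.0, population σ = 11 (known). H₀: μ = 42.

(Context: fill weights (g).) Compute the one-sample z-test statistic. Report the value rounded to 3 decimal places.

SE = σ/√n = 11/√17 = 2.6679
z = (x̄−μ₀)/SE = (41.0−42)/2.6679 = -0.3748

test statistic = -0.375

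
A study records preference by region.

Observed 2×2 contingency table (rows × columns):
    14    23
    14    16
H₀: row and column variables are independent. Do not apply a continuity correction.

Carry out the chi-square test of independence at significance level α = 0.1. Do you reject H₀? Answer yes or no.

Row totals [37, 30], col totals [28, 39], n=67
χ² = (14−15.46)²/15.46 + (23−21.54)²/21.54 + (14−12.54)²/12.54 + (16−17.46)²/17.46 = 0.5309
df = 1
p-value (upper-tail) = 0.46624
At α=0.1: p ≥ α → fail to reject H₀

reject H₀: no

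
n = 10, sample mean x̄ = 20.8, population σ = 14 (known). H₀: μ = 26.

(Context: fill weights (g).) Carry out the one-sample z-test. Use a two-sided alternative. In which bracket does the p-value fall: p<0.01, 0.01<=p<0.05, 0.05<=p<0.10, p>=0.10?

p-value bracket: p>=0.10

SE = σ/√n = 14/√10 = 4.4272
z = (x̄−μ₀)/SE = (20.8−26)/4.4272 = -1.1746
p-value (two-sided) = 0.24017
→ bracket: p>=0.10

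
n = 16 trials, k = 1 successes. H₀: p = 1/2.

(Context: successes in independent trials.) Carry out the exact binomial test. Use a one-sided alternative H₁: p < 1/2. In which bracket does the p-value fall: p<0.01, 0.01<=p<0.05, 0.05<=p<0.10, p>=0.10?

Exact binomial: n=16, k=1, p₀=1/2=0.5000
P(X≤1) from Σ C(n,i)·p₀^i·(1−p₀)^(n−i)
p-value (one-sided, H₁ less) = 0.00026
→ bracket: p<0.01

p-value bracket: p<0.01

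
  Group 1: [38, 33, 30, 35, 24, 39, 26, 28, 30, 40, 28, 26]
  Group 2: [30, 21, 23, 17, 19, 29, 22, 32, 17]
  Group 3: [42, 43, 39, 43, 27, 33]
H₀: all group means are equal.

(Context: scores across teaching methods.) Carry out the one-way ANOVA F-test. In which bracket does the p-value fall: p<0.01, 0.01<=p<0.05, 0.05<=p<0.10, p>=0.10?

Group means [31.42, 23.33, 37.83], grand mean 30.148
SSB = Σnᵢ(x̄ᵢ−x̄)² = 791.657; SSW = ΣΣ(x−x̄ᵢ)² = 801.750
MSB = 791.657/2 = 395.8287; MSW = 801.750/24 = 33.4062
F = MSB/MSW = 11.8489
df = (2, 24)
p-value (upper-tail) = 0.00026
→ bracket: p<0.01

p-value bracket: p<0.01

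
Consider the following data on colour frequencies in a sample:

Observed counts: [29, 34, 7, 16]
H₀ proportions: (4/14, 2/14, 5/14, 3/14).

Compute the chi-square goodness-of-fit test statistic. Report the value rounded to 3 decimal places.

n = 86; E_i = n·p_i = [24.57, 12.29, 30.71, 18.43]
χ² = (29−24.57)²/24.57 + (34−12.29)²/12.29 + (7−30.71)²/30.71 + (16−18.43)²/18.43 = 57.8066
df = 3

test statistic = 57.807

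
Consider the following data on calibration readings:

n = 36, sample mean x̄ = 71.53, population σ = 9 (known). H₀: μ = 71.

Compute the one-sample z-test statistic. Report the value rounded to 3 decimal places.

test statistic = 0.353

SE = σ/√n = 9/√36 = 1.5000
z = (x̄−μ₀)/SE = (71.53−71)/1.5000 = 0.3533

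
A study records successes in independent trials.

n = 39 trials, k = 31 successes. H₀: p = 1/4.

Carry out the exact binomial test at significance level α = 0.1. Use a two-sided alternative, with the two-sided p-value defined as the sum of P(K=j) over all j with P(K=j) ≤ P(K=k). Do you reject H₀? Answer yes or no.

Exact binomial: n=39, k=31, p₀=1/4=0.2500
P(X=j) = C(n,j)·p₀^j·(1−p₀)^(n−j); p = Σ P(X=j) over j with P(X=j) ≤ P(X=31)
p-value (two-sided) = 0.00000
At α=0.1: p < α → reject H₀

reject H₀: yes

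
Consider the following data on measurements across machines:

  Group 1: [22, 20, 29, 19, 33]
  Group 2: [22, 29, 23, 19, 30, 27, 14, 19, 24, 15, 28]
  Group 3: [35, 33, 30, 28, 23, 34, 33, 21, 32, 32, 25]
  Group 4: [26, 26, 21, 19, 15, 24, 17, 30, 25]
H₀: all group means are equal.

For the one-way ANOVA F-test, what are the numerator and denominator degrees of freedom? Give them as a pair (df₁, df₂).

degrees of freedom = [3, 32]

k = 4 groups, N = 36 total
df = (k−1, N−k) = (4−1, 36−4) = (3, 32)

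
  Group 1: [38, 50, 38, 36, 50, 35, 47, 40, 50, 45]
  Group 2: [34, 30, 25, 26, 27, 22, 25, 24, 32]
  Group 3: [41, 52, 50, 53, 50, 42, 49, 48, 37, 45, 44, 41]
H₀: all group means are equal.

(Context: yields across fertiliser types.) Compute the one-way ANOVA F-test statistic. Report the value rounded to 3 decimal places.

test statistic = 37.121

Group means [42.90, 27.22, 46.00], grand mean 39.548
SSB = Σnᵢ(x̄ᵢ−x̄)² = 1979.222; SSW = ΣΣ(x−x̄ᵢ)² = 746.456
MSB = 1979.222/2 = 989.6109; MSW = 746.456/28 = 26.6591
F = MSB/MSW = 37.1209
df = (2, 28)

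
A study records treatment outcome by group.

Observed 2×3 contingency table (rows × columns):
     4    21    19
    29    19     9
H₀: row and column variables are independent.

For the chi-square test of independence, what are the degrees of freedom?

df = (r−1)(c−1) = (2−1)·(3−1) = 2

degrees of freedom = 2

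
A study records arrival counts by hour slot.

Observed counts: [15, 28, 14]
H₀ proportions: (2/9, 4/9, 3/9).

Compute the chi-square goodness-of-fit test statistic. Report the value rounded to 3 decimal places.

test statistic = 2.026

n = 57; E_i = n·p_i = [12.67, 25.33, 19.00]
χ² = (15−12.67)²/12.67 + (28−25.33)²/25.33 + (14−19.00)²/19.00 = 2.0263
df = 2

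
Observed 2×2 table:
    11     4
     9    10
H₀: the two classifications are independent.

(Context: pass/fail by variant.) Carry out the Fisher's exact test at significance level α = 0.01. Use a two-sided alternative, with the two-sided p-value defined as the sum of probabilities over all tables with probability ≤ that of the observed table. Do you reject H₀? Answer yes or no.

Margins: r₁=15, r₂=19, c₁=20, c₂=14, n=34
p_obs = C(15,11)·C(19,9)/C(34,20); sum pmf over tables with pmf ≤ p_obs
p-value (two-sided) = 0.17057
At α=0.01: p ≥ α → fail to reject H₀

reject H₀: no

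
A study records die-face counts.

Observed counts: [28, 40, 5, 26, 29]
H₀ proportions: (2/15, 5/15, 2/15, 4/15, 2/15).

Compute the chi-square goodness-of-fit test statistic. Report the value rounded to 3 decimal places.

n = 128; E_i = n·p_i = [17.07, 42.67, 17.07, 34.13, 17.07]
χ² = (28−17.07)²/17.07 + (40−42.67)²/42.67 + (5−17.07)²/17.07 + (26−34.13)²/34.13 + (29−17.07)²/17.07 = 25.9844
df = 4

test statistic = 25.984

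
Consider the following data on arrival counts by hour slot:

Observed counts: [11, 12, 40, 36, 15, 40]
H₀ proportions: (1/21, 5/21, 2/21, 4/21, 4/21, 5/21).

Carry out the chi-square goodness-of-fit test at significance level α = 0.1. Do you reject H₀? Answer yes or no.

reject H₀: yes

n = 154; E_i = n·p_i = [7.33, 36.67, 14.67, 29.33, 29.33, 36.67]
χ² = (11−7.33)²/7.33 + (12−36.67)²/36.67 + (40−14.67)²/14.67 + (36−29.33)²/29.33 + (15−29.33)²/29.33 + (40−36.67)²/36.67 = 71.0068
df = 5
p-value (upper-tail) = 0.00000
At α=0.1: p < α → reject H₀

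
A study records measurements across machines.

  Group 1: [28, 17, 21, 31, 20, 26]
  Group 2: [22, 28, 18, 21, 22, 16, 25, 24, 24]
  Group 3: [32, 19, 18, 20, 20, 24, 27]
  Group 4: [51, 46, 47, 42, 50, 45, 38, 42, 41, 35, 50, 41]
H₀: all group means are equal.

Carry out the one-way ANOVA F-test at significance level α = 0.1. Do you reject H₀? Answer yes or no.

reject H₀: yes

Group means [23.83, 22.22, 22.86, 44.00], grand mean 30.324
SSB = Σnᵢ(x̄ᵢ−x̄)² = 3478.195; SSW = ΣΣ(x−x̄ᵢ)² = 683.246
MSB = 3478.195/3 = 1159.3984; MSW = 683.246/30 = 22.7749
F = MSB/MSW = 50.9069
df = (3, 30)
p-value (upper-tail) = 0.00000
At α=0.1: p < α → reject H₀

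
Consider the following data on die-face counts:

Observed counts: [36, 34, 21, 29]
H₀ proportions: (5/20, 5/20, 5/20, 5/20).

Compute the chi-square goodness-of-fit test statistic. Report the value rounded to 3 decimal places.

test statistic = 4.467

n = 120; E_i = n·p_i = [30.00, 30.00, 30.00, 30.00]
χ² = (36−30.00)²/30.00 + (34−30.00)²/30.00 + (21−30.00)²/30.00 + (29−30.00)²/30.00 = 4.4667
df = 3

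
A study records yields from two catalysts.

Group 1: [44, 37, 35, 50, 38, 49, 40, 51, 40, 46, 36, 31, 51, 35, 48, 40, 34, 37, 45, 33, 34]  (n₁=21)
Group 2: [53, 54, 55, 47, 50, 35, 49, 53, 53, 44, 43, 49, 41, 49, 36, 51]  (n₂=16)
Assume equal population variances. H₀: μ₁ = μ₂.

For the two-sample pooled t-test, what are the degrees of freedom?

df = n₁ + n₂ − 2 = 21 + 16 − 2 = 35

degrees of freedom = 35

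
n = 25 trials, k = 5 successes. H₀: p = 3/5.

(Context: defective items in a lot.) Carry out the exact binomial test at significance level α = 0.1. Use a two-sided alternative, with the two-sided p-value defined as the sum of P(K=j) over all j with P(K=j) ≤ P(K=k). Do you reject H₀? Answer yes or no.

Exact binomial: n=25, k=5, p₀=3/5=0.6000
P(X=j) = C(n,j)·p₀^j·(1−p₀)^(n−j); p = Σ P(X=j) over j with P(X=j) ≤ P(X=5)
p-value (two-sided) = 0.00006
At α=0.1: p < α → reject H₀

reject H₀: yes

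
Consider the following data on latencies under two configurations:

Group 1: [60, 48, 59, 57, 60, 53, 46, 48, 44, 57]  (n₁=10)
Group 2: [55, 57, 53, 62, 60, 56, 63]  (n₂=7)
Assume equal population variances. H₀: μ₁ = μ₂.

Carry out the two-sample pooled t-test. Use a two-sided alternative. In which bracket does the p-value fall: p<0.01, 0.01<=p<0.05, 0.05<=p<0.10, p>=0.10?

x̄₁=53.200, s₁=6.197, n₁=10
x̄₂=58.000, s₂=3.742, n₂=7
s_p² = [9·6.197² + 6·3.742²]/15 = 28.6400
SE = √(s_p²·(1/10+1/7)) = 2.6373
t = (53.200−58.000)/2.6373 = -1.8200
df = 15
p-value (two-sided) = 0.08877
→ bracket: 0.05<=p<0.10

p-value bracket: 0.05<=p<0.10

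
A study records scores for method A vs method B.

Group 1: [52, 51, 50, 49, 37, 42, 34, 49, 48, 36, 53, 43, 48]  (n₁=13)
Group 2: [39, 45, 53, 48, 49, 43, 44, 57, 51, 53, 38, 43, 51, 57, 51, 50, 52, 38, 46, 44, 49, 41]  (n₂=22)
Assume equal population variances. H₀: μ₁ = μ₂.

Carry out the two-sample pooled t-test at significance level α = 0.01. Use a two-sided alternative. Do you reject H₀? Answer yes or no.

x̄₁=45.538, s₁=6.450, n₁=13
x̄₂=47.364, s₂=5.678, n₂=22
s_p² = [12·6.450² + 21·5.678²]/33 = 35.6461
SE = √(s_p²·(1/13+1/22)) = 2.0886
t = (45.538−47.364)/2.0886 = -0.8739
df = 33
p-value (two-sided) = 0.38850
At α=0.01: p ≥ α → fail to reject H₀

reject H₀: no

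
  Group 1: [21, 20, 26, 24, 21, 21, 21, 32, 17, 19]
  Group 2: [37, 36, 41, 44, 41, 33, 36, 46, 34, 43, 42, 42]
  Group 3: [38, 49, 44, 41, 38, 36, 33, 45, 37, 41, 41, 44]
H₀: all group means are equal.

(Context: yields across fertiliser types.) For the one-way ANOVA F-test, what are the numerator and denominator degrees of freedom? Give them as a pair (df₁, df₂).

degrees of freedom = [2, 31]

k = 3 groups, N = 34 total
df = (k−1, N−k) = (3−1, 34−3) = (2, 31)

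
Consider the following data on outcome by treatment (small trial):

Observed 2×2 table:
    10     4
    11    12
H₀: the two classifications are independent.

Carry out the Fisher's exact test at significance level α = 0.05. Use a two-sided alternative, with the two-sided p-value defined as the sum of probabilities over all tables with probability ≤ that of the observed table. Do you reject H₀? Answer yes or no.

reject H₀: no

Margins: r₁=14, r₂=23, c₁=21, c₂=16, n=37
p_obs = C(14,10)·C(23,11)/C(37,21); sum pmf over tables with pmf ≤ p_obs
p-value (two-sided) = 0.19077
At α=0.05: p ≥ α → fail to reject H₀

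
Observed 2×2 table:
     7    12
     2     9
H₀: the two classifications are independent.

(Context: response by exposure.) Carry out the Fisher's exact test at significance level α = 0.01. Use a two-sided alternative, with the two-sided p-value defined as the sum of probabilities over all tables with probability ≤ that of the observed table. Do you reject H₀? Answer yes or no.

Margins: r₁=19, r₂=11, c₁=9, c₂=21, n=30
p_obs = C(19,7)·C(11,2)/C(30,9); sum pmf over tables with pmf ≤ p_obs
p-value (two-sided) = 0.41889
At α=0.01: p ≥ α → fail to reject H₀

reject H₀: no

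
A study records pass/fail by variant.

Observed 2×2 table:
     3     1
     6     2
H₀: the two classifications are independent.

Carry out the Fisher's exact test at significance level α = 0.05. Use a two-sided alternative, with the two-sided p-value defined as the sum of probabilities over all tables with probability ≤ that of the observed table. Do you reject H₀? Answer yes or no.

Margins: r₁=4, r₂=8, c₁=9, c₂=3, n=12
p_obs = C(4,3)·C(8,6)/C(12,9); sum pmf over tables with pmf ≤ p_obs
p-value (two-sided) = 1.00000
At α=0.05: p ≥ α → fail to reject H₀

reject H₀: no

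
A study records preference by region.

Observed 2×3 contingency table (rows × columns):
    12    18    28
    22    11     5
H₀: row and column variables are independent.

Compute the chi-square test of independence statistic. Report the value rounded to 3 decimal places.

Row totals [58, 38], col totals [34, 29, 33], n=96
χ² = (12−20.54)²/20.54 + (18−17.52)²/17.52 + (28−19.94)²/19.94 + (22−13.46)²/13.46 + (11−11.48)²/11.48 + (5−13.06)²/13.06 = 17.2429
df = 2

test statistic = 17.243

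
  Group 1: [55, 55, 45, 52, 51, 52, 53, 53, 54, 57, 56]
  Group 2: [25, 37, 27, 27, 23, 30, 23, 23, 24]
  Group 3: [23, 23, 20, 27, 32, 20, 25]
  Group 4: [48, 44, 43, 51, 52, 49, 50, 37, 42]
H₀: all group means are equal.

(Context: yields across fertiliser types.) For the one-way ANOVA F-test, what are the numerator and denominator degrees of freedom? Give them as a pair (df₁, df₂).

k = 4 groups, N = 36 total
df = (k−1, N−k) = (4−1, 36−4) = (3, 32)

degrees of freedom = [3, 32]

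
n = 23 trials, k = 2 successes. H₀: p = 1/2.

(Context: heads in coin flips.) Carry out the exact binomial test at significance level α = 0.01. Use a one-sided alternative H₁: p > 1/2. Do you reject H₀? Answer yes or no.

Exact binomial: n=23, k=2, p₀=1/2=0.5000
P(X≥2) from Σ C(n,i)·p₀^i·(1−p₀)^(n−i)
p-value (one-sided, H₁ greater) = 1.00000
At α=0.01: p ≥ α → fail to reject H₀

reject H₀: no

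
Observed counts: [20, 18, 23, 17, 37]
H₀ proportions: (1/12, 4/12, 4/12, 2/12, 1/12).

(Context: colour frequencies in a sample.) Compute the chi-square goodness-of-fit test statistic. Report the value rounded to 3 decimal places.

n = 115; E_i = n·p_i = [9.58, 38.33, 38.33, 19.17, 9.58]
χ² = (20−9.58)²/9.58 + (18−38.33)²/38.33 + (23−38.33)²/38.33 + (17−19.17)²/19.17 + (37−9.58)²/9.58 = 106.9217
df = 4

test statistic = 106.922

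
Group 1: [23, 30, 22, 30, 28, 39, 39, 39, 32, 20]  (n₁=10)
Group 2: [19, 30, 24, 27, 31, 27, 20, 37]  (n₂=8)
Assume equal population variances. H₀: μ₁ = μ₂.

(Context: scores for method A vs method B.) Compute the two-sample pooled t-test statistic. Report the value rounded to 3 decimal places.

test statistic = 1.052

x̄₁=30.200, s₁=7.177, n₁=10
x̄₂=26.875, s₂=5.939, n₂=8
s_p² = [9·7.177² + 7·5.939²]/16 = 44.4047
SE = √(s_p²·(1/10+1/8)) = 3.1609
t = (30.200−26.875)/3.1609 = 1.0519
df = 16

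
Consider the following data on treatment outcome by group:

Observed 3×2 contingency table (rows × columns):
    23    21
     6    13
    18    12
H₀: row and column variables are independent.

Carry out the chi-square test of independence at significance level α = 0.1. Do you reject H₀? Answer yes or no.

reject H₀: no

Row totals [44, 19, 30], col totals [47, 46], n=93
χ² = (23−22.24)²/22.24 + (21−21.76)²/21.76 + (6−9.60)²/9.60 + (13−9.40)²/9.40 + (18−15.16)²/15.16 + (12−14.84)²/14.84 = 3.8596
df = 2
p-value (upper-tail) = 0.14518
At α=0.1: p ≥ α → fail to reject H₀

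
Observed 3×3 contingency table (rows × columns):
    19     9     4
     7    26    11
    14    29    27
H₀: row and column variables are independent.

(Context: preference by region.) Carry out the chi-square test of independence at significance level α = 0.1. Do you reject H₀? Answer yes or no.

Row totals [32, 44, 70], col totals [40, 64, 42], n=146
χ² = (19−8.77)²/8.77 + (9−14.03)²/14.03 + (4−9.21)²/9.21 + (7−12.05)²/12.05 + (26−19.29)²/19.29 + (11−12.66)²/12.66 + (14−19.18)²/19.18 + (29−30.68)²/30.68 + (27−20.14)²/20.14 = 25.1913
df = 4
p-value (upper-tail) = 0.00005
At α=0.1: p < α → reject H₀

reject H₀: yes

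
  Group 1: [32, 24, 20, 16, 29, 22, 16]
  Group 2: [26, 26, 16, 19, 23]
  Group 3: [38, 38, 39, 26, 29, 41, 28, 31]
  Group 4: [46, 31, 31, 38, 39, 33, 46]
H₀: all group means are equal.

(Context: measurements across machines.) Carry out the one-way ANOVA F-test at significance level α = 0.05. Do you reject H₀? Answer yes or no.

reject H₀: yes

Group means [22.71, 22.00, 33.75, 37.71], grand mean 29.741
SSB = Σnᵢ(x̄ᵢ−x̄)² = 1218.828; SSW = ΣΣ(x−x̄ᵢ)² = 794.357
MSB = 1218.828/3 = 406.2760; MSW = 794.357/23 = 34.5373
F = MSB/MSW = 11.7634
df = (3, 23)
p-value (upper-tail) = 0.00007
At α=0.05: p < α → reject H₀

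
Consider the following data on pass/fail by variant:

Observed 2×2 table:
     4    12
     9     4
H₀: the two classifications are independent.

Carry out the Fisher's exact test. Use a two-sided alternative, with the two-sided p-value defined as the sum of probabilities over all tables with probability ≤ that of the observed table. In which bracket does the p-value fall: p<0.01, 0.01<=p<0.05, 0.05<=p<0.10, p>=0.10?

Margins: r₁=16, r₂=13, c₁=13, c₂=16, n=29
p_obs = C(16,4)·C(13,9)/C(29,13); sum pmf over tables with pmf ≤ p_obs
p-value (two-sided) = 0.02705
→ bracket: 0.01<=p<0.05

p-value bracket: 0.01<=p<0.05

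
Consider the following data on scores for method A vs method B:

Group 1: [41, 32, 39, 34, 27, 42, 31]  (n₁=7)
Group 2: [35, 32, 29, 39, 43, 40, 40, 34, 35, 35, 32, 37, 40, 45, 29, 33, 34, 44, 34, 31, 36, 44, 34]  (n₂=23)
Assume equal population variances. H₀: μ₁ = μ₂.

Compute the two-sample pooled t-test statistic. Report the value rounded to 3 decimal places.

x̄₁=35.143, s₁=5.640, n₁=7
x̄₂=36.304, s₂=4.752, n₂=23
s_p² = [6·5.640² + 22·4.752²]/28 = 24.5617
SE = √(s_p²·(1/7+1/23)) = 2.1393
t = (35.143−36.304)/2.1393 = -0.5429
df = 28

test statistic = -0.543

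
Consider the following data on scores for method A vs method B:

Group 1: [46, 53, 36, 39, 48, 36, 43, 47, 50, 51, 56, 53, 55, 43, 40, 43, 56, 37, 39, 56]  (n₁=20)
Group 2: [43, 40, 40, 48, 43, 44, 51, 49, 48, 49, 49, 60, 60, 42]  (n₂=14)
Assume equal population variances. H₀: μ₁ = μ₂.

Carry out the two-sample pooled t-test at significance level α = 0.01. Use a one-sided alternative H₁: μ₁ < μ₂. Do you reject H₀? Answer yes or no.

reject H₀: no

x̄₁=46.350, s₁=7.125, n₁=20
x̄₂=47.571, s₂=6.370, n₂=14
s_p² = [19·7.125² + 13·6.370²]/32 = 46.6243
SE = √(s_p²·(1/20+1/14)) = 2.3794
t = (46.350−47.571)/2.3794 = -0.5133
df = 32
p-value (one-sided, H₁ less) = 0.30562
At α=0.01: p ≥ α → fail to reject H₀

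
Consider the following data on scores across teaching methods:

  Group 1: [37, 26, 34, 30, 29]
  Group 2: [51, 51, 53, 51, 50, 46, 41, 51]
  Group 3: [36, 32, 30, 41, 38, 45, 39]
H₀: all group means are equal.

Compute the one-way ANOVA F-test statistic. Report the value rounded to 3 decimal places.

test statistic = 27.953

Group means [31.20, 49.25, 37.29], grand mean 40.550
SSB = Σnᵢ(x̄ᵢ−x̄)² = 1117.221; SSW = ΣΣ(x−x̄ᵢ)² = 339.729
MSB = 1117.221/2 = 558.6107; MSW = 339.729/17 = 19.9840
F = MSB/MSW = 27.9529
df = (2, 17)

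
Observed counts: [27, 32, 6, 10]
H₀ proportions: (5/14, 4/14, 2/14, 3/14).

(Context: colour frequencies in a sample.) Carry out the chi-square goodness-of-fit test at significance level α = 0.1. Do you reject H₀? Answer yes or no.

reject H₀: yes

n = 75; E_i = n·p_i = [26.79, 21.43, 10.71, 16.07]
χ² = (27−26.79)²/26.79 + (32−21.43)²/21.43 + (6−10.71)²/10.71 + (10−16.07)²/16.07 = 9.5849
df = 3
p-value (upper-tail) = 0.02245
At α=0.1: p < α → reject H₀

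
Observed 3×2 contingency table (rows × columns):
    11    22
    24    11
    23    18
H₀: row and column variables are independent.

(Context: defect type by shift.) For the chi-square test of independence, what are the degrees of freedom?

df = (r−1)(c−1) = (3−1)·(2−1) = 2

degrees of freedom = 2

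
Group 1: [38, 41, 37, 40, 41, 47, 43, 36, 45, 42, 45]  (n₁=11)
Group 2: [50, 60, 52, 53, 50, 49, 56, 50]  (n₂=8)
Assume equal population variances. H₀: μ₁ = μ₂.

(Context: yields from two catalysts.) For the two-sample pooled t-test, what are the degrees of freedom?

degrees of freedom = 17

df = n₁ + n₂ − 2 = 11 + 8 − 2 = 17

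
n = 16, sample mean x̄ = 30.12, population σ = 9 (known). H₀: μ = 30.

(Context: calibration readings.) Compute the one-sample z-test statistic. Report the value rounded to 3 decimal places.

SE = σ/√n = 9/√16 = 2.2500
z = (x̄−μ₀)/SE = (30.12−30)/2.2500 = 0.0533

test statistic = 0.053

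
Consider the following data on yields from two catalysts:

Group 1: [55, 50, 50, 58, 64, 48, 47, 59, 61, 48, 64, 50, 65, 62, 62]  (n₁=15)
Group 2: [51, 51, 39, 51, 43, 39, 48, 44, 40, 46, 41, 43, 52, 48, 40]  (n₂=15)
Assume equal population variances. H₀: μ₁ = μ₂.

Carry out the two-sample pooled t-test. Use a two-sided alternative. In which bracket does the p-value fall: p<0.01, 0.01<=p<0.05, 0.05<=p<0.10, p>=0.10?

x̄₁=56.200, s₁=6.742, n₁=15
x̄₂=45.067, s₂=4.803, n₂=15
s_p² = [14·6.742² + 14·4.803²]/28 = 34.2619
SE = √(s_p²·(1/15+1/15)) = 2.1373
t = (56.200−45.067)/2.1373 = 5.2089
df = 28
p-value (two-sided) = 0.00002
→ bracket: p<0.01

p-value bracket: p<0.01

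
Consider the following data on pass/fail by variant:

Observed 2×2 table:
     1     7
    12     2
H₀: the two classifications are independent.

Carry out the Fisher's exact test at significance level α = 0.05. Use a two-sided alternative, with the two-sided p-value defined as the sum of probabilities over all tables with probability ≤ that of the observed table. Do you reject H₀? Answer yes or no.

Margins: r₁=8, r₂=14, c₁=13, c₂=9, n=22
p_obs = C(8,1)·C(14,12)/C(22,13); sum pmf over tables with pmf ≤ p_obs
p-value (two-sided) = 0.00149
At α=0.05: p < α → reject H₀

reject H₀: yes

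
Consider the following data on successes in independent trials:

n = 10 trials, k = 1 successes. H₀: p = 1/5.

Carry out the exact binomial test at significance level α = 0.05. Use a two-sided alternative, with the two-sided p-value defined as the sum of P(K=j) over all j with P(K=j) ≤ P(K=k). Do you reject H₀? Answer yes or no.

Exact binomial: n=10, k=1, p₀=1/5=0.2000
P(X=j) = C(n,j)·p₀^j·(1−p₀)^(n−j); p = Σ P(X=j) over j with P(X=j) ≤ P(X=1)
p-value (two-sided) = 0.69801
At α=0.05: p ≥ α → fail to reject H₀

reject H₀: no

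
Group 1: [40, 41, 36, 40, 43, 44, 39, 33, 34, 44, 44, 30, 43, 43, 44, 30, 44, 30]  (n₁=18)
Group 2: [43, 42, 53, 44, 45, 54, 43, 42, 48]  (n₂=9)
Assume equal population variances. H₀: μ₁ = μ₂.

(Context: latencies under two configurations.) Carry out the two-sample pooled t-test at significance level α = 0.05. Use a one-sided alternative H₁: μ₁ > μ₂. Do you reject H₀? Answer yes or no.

reject H₀: no

x̄₁=39.000, s₁=5.380, n₁=18
x̄₂=46.000, s₂=4.637, n₂=9
s_p² = [17·5.380² + 8·4.637²]/25 = 26.5600
SE = √(s_p²·(1/18+1/9)) = 2.1040
t = (39.000−46.000)/2.1040 = -3.3271
df = 25
p-value (one-sided, H₁ greater) = 0.99864
At α=0.05: p ≥ α → fail to reject H₀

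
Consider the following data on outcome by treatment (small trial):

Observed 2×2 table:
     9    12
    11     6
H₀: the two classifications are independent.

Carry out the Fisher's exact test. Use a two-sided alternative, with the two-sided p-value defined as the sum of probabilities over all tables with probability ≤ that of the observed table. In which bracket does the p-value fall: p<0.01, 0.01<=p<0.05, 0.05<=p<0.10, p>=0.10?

p-value bracket: p>=0.10

Margins: r₁=21, r₂=17, c₁=20, c₂=18, n=38
p_obs = C(21,9)·C(17,11)/C(38,20); sum pmf over tables with pmf ≤ p_obs
p-value (two-sided) = 0.20969
→ bracket: p>=0.10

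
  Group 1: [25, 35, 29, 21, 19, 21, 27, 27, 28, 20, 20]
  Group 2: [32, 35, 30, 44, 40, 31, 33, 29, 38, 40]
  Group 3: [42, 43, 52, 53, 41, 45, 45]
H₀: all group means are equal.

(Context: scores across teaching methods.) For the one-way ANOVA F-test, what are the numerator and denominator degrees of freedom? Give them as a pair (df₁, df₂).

degrees of freedom = [2, 25]

k = 3 groups, N = 28 total
df = (k−1, N−k) = (3−1, 28−3) = (2, 25)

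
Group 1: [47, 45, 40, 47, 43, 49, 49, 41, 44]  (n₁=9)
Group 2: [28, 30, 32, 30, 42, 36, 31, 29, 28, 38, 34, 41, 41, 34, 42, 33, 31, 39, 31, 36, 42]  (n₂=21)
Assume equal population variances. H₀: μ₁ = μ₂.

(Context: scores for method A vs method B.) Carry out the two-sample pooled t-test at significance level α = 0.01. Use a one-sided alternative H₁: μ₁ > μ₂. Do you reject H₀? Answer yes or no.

x̄₁=45.000, s₁=3.279, n₁=9
x̄₂=34.667, s₂=4.953, n₂=21
s_p² = [8·3.279² + 20·4.953²]/28 = 20.5952
SE = √(s_p²·(1/9+1/21)) = 1.8081
t = (45.000−34.667)/1.8081 = 5.7151
df = 28
p-value (one-sided, H₁ greater) = 0.00000
At α=0.01: p < α → reject H₀

reject H₀: yes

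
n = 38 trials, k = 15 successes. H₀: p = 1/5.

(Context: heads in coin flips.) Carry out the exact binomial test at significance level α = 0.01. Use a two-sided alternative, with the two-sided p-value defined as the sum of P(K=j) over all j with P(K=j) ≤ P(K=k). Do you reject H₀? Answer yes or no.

reject H₀: yes

Exact binomial: n=38, k=15, p₀=1/5=0.2000
P(X=j) = C(n,j)·p₀^j·(1−p₀)^(n−j); p = Σ P(X=j) over j with P(X=j) ≤ P(X=15)
p-value (two-sided) = 0.00673
At α=0.01: p < α → reject H₀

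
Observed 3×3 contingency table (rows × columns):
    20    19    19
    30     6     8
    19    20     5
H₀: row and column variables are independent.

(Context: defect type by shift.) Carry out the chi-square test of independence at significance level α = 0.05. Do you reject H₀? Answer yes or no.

Row totals [58, 44, 44], col totals [69, 45, 32], n=146
χ² = (20−27.41)²/27.41 + (19−17.88)²/17.88 + (19−12.71)²/12.71 + (30−20.79)²/20.79 + (6−13.56)²/13.56 + (8−9.64)²/9.64 + (19−20.79)²/20.79 + (20−13.56)²/13.56 + (5−9.64)²/9.64 = 19.2034
df = 4
p-value (upper-tail) = 0.00072
At α=0.05: p < α → reject H₀

reject H₀: yes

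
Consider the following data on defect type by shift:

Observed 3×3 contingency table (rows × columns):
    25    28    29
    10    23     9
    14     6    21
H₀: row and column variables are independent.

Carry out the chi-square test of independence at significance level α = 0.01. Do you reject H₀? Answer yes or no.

reject H₀: yes

Row totals [82, 42, 41], col totals [49, 57, 59], n=165
χ² = (25−24.35)²/24.35 + (28−28.33)²/28.33 + (29−29.32)²/29.32 + (10−12.47)²/12.47 + (23−14.51)²/14.51 + (9−15.02)²/15.02 + (14−12.18)²/12.18 + (6−14.16)²/14.16 + (21−14.66)²/14.66 = 15.6153
df = 4
p-value (upper-tail) = 0.00358
At α=0.01: p < α → reject H₀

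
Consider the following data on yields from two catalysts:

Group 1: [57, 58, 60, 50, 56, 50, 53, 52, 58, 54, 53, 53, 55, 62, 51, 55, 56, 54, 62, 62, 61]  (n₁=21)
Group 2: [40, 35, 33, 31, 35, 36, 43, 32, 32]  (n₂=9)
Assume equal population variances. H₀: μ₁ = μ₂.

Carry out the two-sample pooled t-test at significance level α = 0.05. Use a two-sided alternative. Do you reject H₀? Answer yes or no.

reject H₀: yes

x̄₁=55.810, s₁=3.919, n₁=21
x̄₂=35.222, s₂=3.993, n₂=9
s_p² = [20·3.919² + 8·3.993²]/28 = 15.5283
SE = √(s_p²·(1/21+1/9)) = 1.5700
t = (55.810−35.222)/1.5700 = 13.1132
df = 28
p-value (two-sided) = 0.00000
At α=0.05: p < α → reject H₀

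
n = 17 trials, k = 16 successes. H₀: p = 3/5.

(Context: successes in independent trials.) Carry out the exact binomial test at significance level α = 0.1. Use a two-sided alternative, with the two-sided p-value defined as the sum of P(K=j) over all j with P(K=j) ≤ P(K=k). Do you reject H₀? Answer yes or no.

Exact binomial: n=17, k=16, p₀=3/5=0.6000
P(X=j) = C(n,j)·p₀^j·(1−p₀)^(n−j); p = Σ P(X=j) over j with P(X=j) ≤ P(X=16)
p-value (two-sided) = 0.00254
At α=0.1: p < α → reject H₀

reject H₀: yes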